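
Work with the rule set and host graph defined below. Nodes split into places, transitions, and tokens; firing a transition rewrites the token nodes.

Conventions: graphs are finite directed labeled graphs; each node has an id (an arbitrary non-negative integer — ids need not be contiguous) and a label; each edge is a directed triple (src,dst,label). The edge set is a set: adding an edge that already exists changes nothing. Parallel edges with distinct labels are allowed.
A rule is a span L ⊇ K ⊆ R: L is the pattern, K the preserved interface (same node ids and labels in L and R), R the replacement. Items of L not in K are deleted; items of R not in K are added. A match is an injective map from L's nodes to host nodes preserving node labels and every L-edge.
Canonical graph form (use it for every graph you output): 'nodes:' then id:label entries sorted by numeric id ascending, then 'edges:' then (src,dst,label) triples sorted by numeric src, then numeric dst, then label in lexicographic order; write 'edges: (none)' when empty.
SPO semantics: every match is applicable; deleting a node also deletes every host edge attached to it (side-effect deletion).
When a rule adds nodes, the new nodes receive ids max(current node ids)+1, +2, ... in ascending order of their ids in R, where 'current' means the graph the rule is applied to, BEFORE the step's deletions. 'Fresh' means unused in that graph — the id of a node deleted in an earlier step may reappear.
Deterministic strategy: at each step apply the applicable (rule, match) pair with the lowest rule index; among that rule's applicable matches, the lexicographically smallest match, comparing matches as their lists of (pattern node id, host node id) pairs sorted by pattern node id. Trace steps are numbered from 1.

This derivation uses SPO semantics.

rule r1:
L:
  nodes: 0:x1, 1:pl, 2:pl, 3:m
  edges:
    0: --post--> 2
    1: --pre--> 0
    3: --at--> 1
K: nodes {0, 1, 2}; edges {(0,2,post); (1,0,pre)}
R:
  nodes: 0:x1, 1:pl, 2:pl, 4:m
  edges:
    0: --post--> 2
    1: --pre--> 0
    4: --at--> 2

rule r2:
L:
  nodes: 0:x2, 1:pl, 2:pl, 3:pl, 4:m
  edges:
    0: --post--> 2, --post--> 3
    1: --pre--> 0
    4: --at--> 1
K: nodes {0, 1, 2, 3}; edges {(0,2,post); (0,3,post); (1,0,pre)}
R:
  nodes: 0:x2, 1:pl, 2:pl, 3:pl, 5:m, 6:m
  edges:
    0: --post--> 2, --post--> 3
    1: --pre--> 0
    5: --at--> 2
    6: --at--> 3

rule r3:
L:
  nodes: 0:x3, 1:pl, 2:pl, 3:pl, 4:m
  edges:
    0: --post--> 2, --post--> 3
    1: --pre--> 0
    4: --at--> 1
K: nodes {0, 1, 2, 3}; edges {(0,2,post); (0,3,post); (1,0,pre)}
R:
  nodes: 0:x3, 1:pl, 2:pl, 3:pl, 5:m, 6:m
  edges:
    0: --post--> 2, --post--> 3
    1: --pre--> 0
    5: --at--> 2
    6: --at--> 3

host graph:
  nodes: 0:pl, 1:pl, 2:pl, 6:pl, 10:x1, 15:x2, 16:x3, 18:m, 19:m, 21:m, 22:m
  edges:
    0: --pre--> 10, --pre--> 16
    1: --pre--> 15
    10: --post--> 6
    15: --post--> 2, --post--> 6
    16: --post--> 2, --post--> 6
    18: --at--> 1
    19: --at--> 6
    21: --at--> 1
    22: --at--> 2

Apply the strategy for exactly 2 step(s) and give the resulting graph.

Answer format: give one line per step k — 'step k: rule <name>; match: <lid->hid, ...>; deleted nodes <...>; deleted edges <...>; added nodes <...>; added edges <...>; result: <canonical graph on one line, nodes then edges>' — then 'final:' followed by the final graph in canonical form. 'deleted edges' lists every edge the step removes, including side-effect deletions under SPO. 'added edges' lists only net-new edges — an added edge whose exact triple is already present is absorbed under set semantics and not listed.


step 1: rule r2; match: 0->15, 1->1, 2->2, 3->6, 4->18; deleted nodes 18; deleted edges (18,1,at); added nodes 23, 24; added edges (23,2,at); (24,6,at); result: nodes: 0:pl, 1:pl, 2:pl, 6:pl, 10:x1, 15:x2, 16:x3, 19:m, 21:m, 22:m, 23:m, 24:m edges: (0,10,pre); (0,16,pre); (1,15,pre); (10,6,post); (15,2,post); (15,6,post); (16,2,post); (16,6,post); (19,6,at); (21,1,at); (22,2,at); (23,2,at); (24,6,at)
step 2: rule r2; match: 0->15, 1->1, 2->2, 3->6, 4->21; deleted nodes 21; deleted edges (21,1,at); added nodes 25, 26; added edges (25,2,at); (26,6,at); result: nodes: 0:pl, 1:pl, 2:pl, 6:pl, 10:x1, 15:x2, 16:x3, 19:m, 22:m, 23:m, 24:m, 25:m, 26:m edges: (0,10,pre); (0,16,pre); (1,15,pre); (10,6,post); (15,2,post); (15,6,post); (16,2,post); (16,6,post); (19,6,at); (22,2,at); (23,2,at); (24,6,at); (25,2,at); (26,6,at)
final:
nodes: 0:pl, 1:pl, 2:pl, 6:pl, 10:x1, 15:x2, 16:x3, 19:m, 22:m, 23:m, 24:m, 25:m, 26:m
edges: (0,10,pre); (0,16,pre); (1,15,pre); (10,6,post); (15,2,post); (15,6,post); (16,2,post); (16,6,post); (19,6,at); (22,2,at); (23,2,at); (24,6,at); (25,2,at); (26,6,at)


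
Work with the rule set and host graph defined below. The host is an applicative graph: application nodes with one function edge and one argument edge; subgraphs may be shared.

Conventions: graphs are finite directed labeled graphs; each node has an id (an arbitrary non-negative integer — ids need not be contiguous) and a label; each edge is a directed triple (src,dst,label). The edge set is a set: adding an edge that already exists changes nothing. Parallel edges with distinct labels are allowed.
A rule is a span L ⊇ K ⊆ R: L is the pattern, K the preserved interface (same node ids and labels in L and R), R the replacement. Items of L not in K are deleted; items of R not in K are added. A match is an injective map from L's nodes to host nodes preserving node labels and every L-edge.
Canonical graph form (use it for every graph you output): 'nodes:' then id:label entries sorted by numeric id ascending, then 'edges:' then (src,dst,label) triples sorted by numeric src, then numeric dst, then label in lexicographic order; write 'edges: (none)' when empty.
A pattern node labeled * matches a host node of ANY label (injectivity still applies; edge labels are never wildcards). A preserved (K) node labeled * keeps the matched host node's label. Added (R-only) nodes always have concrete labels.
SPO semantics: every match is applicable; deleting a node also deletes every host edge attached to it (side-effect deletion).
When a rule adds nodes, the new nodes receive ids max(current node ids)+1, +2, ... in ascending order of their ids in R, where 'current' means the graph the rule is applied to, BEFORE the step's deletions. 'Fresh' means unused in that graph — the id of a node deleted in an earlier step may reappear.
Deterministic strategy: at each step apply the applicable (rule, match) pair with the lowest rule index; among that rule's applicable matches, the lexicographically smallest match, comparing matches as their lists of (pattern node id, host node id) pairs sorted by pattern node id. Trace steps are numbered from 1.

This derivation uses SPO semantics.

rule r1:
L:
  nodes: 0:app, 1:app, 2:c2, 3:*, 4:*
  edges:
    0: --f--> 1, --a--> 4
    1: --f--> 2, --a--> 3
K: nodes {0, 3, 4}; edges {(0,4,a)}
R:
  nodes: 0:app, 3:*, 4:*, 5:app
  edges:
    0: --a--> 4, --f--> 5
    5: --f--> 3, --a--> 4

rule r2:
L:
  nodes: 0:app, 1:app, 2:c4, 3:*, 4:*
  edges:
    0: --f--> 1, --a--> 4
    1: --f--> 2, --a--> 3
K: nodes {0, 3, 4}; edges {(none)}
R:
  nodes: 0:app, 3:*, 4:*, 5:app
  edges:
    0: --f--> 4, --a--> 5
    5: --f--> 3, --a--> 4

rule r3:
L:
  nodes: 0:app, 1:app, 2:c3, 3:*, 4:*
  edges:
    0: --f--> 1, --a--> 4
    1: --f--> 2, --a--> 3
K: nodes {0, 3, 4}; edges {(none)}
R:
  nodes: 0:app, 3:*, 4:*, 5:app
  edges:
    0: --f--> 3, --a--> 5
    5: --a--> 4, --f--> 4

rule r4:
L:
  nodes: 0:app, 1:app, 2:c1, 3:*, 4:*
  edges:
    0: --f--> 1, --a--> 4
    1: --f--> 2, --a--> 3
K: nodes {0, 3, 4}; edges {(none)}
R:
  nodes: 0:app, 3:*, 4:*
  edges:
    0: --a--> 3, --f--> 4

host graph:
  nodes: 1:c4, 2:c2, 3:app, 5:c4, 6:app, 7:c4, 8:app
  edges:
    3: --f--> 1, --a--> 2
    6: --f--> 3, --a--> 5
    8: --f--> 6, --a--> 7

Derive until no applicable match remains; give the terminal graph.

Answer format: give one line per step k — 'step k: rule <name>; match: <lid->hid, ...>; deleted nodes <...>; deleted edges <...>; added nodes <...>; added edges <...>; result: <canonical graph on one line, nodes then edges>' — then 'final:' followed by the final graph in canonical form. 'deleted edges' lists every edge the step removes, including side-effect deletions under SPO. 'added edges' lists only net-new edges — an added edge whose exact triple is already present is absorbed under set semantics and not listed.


step 1: rule r2; match: 0->6, 1->3, 2->1, 3->2, 4->5; deleted nodes 1, 3; deleted edges (3,1,f); (3,2,a); (6,3,f); (6,5,a); added nodes 9; added edges (6,5,f); (6,9,a); (9,2,f); (9,5,a); result: nodes: 2:c2, 5:c4, 6:app, 7:c4, 8:app, 9:app edges: (6,5,f); (6,9,a); (8,6,f); (8,7,a); (9,2,f); (9,5,a)
step 2: rule r2; match: 0->8, 1->6, 2->5, 3->9, 4->7; deleted nodes 5, 6; deleted edges (6,5,f); (6,9,a); (8,6,f); (8,7,a); (9,5,a); added nodes 10; added edges (8,7,f); (8,10,a); (10,7,a); (10,9,f); result: nodes: 2:c2, 7:c4, 8:app, 9:app, 10:app edges: (8,7,f); (8,10,a); (9,2,f); (10,7,a); (10,9,f)
final:
nodes: 2:c2, 7:c4, 8:app, 9:app, 10:app
edges: (8,7,f); (8,10,a); (9,2,f); (10,7,a); (10,9,f)


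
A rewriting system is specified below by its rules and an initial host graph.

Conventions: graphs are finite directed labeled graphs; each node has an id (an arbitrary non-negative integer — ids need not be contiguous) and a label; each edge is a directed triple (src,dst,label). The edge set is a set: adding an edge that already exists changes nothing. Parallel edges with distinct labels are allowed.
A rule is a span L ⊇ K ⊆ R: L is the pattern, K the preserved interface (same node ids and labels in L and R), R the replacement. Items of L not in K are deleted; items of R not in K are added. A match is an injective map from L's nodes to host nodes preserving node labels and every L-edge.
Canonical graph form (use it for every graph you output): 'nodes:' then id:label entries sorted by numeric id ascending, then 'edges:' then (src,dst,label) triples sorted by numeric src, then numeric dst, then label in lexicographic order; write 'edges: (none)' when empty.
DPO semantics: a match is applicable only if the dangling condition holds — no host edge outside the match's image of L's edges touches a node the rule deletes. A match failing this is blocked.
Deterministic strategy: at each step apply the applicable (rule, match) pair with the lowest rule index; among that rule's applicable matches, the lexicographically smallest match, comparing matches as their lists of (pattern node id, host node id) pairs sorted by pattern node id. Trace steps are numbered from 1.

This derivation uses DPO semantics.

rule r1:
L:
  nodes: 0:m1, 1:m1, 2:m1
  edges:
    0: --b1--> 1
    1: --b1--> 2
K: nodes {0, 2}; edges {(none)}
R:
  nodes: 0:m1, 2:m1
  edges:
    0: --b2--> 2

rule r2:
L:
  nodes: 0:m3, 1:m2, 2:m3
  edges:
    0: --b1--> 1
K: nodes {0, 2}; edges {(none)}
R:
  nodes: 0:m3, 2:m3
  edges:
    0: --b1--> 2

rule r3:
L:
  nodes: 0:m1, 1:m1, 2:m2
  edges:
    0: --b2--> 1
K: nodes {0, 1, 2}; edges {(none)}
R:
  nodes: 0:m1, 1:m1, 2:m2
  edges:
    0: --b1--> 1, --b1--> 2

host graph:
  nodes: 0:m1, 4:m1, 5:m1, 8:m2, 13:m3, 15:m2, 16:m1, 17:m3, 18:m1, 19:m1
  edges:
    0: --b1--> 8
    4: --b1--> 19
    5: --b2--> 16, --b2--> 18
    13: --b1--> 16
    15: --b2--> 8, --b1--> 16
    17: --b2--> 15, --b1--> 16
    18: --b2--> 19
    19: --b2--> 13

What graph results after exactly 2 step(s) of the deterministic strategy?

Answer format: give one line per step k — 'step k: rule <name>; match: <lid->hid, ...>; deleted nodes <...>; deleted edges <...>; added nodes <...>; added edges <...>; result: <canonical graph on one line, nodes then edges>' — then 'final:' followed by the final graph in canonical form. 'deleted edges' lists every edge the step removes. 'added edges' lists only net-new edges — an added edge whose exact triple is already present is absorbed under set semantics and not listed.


step 1: rule r3; match: 0->5, 1->16, 2->8; deleted nodes (none); deleted edges (5,16,b2); added nodes (none); added edges (5,8,b1); (5,16,b1); result: nodes: 0:m1, 4:m1, 5:m1, 8:m2, 13:m3, 15:m2, 16:m1, 17:m3, 18:m1, 19:m1 edges: (0,8,b1); (4,19,b1); (5,8,b1); (5,16,b1); (5,18,b2); (13,16,b1); (15,8,b2); (15,16,b1); (17,15,b2); (17,16,b1); (18,19,b2); (19,13,b2)
step 2: rule r3; match: 0->5, 1->18, 2->8; deleted nodes (none); deleted edges (5,18,b2); added nodes (none); added edges (5,18,b1); result: nodes: 0:m1, 4:m1, 5:m1, 8:m2, 13:m3, 15:m2, 16:m1, 17:m3, 18:m1, 19:m1 edges: (0,8,b1); (4,19,b1); (5,8,b1); (5,16,b1); (5,18,b1); (13,16,b1); (15,8,b2); (15,16,b1); (17,15,b2); (17,16,b1); (18,19,b2); (19,13,b2)
final:
nodes: 0:m1, 4:m1, 5:m1, 8:m2, 13:m3, 15:m2, 16:m1, 17:m3, 18:m1, 19:m1
edges: (0,8,b1); (4,19,b1); (5,8,b1); (5,16,b1); (5,18,b1); (13,16,b1); (15,8,b2); (15,16,b1); (17,15,b2); (17,16,b1); (18,19,b2); (19,13,b2)


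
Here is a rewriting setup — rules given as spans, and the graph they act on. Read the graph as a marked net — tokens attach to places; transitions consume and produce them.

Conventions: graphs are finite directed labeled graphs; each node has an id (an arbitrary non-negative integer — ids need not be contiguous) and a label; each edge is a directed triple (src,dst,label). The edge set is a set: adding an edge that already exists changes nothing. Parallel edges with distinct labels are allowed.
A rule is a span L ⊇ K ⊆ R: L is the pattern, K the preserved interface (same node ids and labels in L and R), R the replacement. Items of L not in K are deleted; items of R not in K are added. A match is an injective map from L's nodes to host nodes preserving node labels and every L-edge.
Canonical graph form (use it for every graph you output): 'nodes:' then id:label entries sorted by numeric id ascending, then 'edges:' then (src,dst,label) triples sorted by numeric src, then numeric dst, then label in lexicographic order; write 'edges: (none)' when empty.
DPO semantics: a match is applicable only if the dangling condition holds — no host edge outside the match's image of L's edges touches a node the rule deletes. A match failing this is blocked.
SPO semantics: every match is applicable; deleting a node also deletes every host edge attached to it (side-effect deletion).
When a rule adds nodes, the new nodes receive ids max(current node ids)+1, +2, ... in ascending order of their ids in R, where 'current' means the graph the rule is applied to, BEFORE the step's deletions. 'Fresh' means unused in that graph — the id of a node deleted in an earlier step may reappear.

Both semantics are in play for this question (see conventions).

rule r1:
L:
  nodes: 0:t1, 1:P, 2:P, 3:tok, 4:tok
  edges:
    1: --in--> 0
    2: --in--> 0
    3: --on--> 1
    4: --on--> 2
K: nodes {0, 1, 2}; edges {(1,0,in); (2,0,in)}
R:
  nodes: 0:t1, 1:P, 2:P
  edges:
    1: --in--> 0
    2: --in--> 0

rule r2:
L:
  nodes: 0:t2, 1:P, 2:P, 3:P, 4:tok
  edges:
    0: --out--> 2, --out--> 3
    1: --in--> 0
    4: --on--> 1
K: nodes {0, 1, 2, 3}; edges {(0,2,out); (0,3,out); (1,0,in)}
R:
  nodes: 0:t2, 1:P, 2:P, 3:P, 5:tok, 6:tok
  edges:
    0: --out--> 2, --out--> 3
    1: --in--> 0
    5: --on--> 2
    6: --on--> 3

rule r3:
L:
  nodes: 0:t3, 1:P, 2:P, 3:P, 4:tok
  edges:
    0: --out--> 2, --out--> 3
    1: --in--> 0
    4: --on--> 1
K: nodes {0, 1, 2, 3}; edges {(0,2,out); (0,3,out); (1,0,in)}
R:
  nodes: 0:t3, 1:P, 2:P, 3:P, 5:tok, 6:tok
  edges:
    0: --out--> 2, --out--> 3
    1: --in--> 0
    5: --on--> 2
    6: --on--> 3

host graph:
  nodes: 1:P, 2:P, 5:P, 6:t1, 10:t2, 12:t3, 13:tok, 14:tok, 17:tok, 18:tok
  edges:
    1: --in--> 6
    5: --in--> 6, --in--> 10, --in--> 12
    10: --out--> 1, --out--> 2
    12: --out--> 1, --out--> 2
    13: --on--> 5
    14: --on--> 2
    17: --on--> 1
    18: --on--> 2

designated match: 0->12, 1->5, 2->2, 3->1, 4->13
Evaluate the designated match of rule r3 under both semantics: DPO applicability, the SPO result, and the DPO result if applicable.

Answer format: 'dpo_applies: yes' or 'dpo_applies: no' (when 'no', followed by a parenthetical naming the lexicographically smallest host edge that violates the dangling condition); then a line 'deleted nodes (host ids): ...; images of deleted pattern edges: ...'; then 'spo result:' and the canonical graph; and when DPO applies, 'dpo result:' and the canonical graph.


dpo_applies: yes
deleted nodes (host ids): 13; images of deleted pattern edges: (13,5,on)
spo result:
nodes: 1:P, 2:P, 5:P, 6:t1, 10:t2, 12:t3, 14:tok, 17:tok, 18:tok, 19:tok, 20:tok
edges: (1,6,in); (5,6,in); (5,10,in); (5,12,in); (10,1,out); (10,2,out); (12,1,out); (12,2,out); (14,2,on); (17,1,on); (18,2,on); (19,2,on); (20,1,on)
dpo result:
nodes: 1:P, 2:P, 5:P, 6:t1, 10:t2, 12:t3, 14:tok, 17:tok, 18:tok, 19:tok, 20:tok
edges: (1,6,in); (5,6,in); (5,10,in); (5,12,in); (10,1,out); (10,2,out); (12,1,out); (12,2,out); (14,2,on); (17,1,on); (18,2,on); (19,2,on); (20,1,on)


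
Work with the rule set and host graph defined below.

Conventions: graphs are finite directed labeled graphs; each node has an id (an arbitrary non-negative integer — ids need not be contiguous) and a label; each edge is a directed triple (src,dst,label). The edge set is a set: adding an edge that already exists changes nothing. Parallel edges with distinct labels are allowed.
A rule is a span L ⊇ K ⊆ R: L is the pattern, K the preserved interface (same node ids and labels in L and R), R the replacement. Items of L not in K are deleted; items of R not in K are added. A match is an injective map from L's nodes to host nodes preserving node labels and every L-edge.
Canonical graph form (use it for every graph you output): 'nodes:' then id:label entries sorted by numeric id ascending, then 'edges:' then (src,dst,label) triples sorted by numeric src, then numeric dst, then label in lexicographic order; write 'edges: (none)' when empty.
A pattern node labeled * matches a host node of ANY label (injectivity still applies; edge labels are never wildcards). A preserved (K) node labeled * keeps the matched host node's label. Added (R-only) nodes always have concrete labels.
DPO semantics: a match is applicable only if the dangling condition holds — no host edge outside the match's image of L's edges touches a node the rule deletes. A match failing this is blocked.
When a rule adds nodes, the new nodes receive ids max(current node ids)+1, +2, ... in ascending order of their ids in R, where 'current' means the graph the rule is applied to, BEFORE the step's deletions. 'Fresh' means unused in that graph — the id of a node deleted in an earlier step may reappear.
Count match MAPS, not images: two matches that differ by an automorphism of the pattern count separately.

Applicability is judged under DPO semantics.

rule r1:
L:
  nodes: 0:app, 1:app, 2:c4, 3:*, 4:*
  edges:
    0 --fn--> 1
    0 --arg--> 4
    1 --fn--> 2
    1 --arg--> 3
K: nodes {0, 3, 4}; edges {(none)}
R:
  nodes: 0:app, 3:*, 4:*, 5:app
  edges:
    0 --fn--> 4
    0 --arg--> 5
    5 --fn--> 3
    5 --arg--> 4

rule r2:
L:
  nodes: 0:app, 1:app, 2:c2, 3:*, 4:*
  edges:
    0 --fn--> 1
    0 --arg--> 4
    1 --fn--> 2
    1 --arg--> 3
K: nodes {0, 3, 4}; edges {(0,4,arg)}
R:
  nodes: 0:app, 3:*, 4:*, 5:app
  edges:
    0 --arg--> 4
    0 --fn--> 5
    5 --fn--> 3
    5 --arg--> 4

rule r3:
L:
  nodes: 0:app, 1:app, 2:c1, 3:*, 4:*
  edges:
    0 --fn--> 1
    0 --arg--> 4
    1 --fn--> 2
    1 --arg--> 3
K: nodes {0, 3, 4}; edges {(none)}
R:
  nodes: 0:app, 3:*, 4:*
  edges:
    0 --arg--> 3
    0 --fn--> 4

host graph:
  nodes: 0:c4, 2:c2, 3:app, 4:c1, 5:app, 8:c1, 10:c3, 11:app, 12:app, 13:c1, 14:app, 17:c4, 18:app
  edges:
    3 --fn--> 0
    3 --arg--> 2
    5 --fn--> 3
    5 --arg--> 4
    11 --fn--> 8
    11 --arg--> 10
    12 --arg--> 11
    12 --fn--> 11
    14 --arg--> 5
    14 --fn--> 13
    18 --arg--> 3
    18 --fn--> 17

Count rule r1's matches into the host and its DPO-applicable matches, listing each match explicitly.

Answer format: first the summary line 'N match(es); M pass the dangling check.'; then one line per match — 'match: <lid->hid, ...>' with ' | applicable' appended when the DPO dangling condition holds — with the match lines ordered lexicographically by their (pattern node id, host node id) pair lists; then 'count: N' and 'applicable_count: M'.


1 match(es); 0 pass the dangling check.
match: 0->5, 1->3, 2->0, 3->2, 4->4
count: 1
applicable_count: 0


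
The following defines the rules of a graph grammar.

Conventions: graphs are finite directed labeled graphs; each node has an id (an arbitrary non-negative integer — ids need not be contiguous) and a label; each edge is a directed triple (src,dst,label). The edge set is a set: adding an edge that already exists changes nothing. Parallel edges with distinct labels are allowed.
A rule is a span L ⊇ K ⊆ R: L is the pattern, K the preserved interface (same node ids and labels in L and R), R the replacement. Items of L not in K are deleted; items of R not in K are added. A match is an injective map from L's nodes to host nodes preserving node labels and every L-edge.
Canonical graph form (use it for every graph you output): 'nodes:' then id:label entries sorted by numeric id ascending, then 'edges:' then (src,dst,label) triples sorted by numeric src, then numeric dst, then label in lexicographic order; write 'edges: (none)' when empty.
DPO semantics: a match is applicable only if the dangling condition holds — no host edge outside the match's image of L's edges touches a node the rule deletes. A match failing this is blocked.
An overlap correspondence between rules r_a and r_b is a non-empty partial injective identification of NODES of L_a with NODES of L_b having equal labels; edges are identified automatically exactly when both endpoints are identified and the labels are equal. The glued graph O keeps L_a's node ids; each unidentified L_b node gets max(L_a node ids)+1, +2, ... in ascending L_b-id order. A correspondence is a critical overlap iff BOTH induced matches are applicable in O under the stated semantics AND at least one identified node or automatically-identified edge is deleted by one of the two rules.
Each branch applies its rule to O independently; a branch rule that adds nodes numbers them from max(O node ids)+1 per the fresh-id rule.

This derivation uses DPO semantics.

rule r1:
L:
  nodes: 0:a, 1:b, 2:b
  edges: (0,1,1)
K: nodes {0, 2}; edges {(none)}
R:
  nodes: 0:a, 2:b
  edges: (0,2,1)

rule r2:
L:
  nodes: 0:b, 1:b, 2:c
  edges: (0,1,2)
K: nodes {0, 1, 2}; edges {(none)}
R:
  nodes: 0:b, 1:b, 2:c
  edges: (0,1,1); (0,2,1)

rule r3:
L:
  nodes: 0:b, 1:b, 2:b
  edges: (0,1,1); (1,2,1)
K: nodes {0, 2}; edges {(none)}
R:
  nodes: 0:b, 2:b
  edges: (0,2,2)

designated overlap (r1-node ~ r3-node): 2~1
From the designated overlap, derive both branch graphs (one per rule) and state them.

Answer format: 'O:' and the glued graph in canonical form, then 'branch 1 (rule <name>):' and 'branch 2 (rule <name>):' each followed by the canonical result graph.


O:
nodes: 0:a, 1:b, 2:b, 3:b, 4:b
edges: (0,1,1); (2,4,1); (3,2,1)
branch 1 (rule r1):
nodes: 0:a, 2:b, 3:b, 4:b
edges: (0,2,1); (2,4,1); (3,2,1)
branch 2 (rule r3):
nodes: 0:a, 1:b, 3:b, 4:b
edges: (0,1,1); (3,4,2)


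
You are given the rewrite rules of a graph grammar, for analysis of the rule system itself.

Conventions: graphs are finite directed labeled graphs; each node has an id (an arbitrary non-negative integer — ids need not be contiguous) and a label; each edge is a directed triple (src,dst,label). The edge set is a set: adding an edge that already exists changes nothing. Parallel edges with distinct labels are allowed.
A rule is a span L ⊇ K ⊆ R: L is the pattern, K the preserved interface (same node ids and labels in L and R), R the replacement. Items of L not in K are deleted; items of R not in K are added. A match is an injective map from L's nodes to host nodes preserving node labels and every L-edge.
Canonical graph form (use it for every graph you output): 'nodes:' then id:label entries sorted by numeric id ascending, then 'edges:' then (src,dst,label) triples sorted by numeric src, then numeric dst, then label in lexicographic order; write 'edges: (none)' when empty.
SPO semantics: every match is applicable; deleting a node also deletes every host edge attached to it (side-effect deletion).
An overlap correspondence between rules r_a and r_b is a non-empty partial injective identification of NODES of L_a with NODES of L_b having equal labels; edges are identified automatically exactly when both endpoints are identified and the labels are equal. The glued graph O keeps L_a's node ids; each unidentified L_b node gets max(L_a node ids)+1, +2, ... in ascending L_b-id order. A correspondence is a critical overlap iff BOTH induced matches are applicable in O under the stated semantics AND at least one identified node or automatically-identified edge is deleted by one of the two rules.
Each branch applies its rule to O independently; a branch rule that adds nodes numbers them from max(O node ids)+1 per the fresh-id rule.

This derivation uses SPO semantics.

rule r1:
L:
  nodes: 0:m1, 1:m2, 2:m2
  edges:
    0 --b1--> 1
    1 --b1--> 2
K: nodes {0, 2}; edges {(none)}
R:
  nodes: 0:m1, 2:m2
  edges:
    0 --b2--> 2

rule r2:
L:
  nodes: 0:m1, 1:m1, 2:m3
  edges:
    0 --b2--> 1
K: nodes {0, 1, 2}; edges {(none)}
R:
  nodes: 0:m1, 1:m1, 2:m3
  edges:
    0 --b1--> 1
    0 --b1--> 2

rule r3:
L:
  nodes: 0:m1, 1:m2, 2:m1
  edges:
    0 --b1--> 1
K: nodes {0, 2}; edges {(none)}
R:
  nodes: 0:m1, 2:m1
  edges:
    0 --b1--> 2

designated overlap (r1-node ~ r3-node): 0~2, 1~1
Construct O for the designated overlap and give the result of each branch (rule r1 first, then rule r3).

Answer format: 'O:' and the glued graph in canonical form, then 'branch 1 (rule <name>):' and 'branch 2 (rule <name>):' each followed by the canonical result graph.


O:
nodes: 0:m1, 1:m2, 2:m2, 3:m1
edges: (0,1,b1); (1,2,b1); (3,1,b1)
branch 1 (rule r1):
nodes: 0:m1, 2:m2, 3:m1
edges: (0,2,b2)
branch 2 (rule r3):
nodes: 0:m1, 2:m2, 3:m1
edges: (3,0,b1)


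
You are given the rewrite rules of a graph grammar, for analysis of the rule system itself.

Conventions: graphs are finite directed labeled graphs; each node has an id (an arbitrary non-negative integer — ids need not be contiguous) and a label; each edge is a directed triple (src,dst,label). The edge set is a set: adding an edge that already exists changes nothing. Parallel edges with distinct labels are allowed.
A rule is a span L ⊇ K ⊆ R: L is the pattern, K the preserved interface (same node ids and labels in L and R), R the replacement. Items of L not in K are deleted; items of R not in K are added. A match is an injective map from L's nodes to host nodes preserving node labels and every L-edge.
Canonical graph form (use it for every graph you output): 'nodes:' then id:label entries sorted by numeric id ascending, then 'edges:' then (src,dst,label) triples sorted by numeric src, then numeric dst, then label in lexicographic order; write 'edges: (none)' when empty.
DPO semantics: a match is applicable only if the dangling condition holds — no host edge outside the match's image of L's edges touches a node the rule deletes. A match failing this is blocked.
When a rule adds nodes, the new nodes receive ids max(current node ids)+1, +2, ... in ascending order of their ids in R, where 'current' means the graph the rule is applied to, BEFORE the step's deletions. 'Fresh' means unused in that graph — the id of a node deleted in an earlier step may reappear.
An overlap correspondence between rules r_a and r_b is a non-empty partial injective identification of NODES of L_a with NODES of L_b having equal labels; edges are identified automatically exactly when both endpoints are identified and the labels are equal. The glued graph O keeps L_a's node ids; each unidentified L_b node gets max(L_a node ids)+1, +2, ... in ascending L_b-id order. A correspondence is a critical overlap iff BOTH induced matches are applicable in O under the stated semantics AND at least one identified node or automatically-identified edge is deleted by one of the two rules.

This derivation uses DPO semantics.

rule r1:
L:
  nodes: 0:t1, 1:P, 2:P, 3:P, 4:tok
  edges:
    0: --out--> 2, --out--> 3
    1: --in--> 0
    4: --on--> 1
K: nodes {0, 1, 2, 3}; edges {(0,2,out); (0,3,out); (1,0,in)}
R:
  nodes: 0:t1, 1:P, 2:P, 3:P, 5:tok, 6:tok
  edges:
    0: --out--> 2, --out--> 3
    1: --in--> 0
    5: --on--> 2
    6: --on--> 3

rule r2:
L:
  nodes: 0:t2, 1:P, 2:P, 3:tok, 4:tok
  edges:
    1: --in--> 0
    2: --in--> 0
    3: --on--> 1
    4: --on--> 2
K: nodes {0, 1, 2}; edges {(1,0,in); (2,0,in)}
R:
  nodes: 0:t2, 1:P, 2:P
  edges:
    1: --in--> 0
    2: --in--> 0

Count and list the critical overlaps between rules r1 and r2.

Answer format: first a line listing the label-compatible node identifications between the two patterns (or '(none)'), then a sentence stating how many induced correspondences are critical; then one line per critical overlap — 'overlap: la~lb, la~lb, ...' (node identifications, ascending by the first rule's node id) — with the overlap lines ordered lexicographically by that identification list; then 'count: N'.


label-compatible node identifications between L(r1) and L(r2): 1~1, 1~2, 2~1, 2~2, 3~1, 3~2, 4~3, 4~4
6 of the induced correspondences are critical overlaps of r1 and r2.
overlap: 1~1, 2~2, 4~3
overlap: 1~1, 3~2, 4~3
overlap: 1~1, 4~3
overlap: 1~2, 2~1, 4~4
overlap: 1~2, 3~1, 4~4
overlap: 1~2, 4~4
count: 6


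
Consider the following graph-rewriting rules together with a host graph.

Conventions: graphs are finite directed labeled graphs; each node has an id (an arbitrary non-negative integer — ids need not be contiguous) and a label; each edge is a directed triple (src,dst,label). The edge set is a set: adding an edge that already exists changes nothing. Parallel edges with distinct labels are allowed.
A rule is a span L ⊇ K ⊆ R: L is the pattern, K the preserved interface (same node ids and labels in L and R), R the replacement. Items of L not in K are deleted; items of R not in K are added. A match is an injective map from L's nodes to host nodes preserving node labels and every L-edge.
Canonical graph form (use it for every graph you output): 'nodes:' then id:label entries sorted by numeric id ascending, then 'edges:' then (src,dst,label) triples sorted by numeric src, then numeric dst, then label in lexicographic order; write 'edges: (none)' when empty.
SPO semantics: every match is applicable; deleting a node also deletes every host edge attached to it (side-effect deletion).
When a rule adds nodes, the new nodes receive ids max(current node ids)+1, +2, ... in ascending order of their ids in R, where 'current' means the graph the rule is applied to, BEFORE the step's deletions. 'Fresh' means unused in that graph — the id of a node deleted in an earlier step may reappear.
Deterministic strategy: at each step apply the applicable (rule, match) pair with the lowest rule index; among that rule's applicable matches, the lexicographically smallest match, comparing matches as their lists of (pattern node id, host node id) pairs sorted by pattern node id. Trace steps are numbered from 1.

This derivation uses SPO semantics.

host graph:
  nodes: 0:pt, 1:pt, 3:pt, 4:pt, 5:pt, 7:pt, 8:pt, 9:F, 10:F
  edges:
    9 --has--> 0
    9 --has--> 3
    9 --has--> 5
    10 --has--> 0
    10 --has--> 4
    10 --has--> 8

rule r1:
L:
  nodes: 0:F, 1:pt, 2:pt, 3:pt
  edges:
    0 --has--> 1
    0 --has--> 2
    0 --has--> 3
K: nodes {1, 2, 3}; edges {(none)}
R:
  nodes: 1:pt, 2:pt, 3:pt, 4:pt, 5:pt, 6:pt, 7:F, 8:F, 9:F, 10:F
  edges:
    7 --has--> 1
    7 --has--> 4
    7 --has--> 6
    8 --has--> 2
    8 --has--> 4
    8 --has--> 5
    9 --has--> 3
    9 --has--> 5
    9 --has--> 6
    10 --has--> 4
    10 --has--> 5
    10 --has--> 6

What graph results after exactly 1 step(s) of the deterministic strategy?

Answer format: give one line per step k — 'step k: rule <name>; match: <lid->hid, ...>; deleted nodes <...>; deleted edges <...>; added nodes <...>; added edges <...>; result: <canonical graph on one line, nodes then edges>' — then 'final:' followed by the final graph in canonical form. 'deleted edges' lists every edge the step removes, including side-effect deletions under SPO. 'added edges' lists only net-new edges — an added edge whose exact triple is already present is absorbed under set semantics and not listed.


step 1: rule r1; match: 0->9, 1->0, 2->3, 3->5; deleted nodes 9; deleted edges (9,0,has); (9,3,has); (9,5,has); added nodes 11, 12, 13, 14, 15, 16, 17; added edges (14,0,has); (14,11,has); (14,13,has); (15,3,has); (15,11,has); (15,12,has); (16,5,has); (16,12,has); (16,13,has); (17,11,has); (17,12,has); (17,13,has); result: nodes: 0:pt, 1:pt, 3:pt, 4:pt, 5:pt, 7:pt, 8:pt, 10:F, 11:pt, 12:pt, 13:pt, 14:F, 15:F, 16:F, 17:F edges: (10,0,has); (10,4,has); (10,8,has); (14,0,has); (14,11,has); (14,13,has); (15,3,has); (15,11,has); (15,12,has); (16,5,has); (16,12,has); (16,13,has); (17,11,has); (17,12,has); (17,13,has)
final:
nodes: 0:pt, 1:pt, 3:pt, 4:pt, 5:pt, 7:pt, 8:pt, 10:F, 11:pt, 12:pt, 13:pt, 14:F, 15:F, 16:F, 17:F
edges: (10,0,has); (10,4,has); (10,8,has); (14,0,has); (14,11,has); (14,13,has); (15,3,has); (15,11,has); (15,12,has); (16,5,has); (16,12,has); (16,13,has); (17,11,has); (17,12,has); (17,13,has)


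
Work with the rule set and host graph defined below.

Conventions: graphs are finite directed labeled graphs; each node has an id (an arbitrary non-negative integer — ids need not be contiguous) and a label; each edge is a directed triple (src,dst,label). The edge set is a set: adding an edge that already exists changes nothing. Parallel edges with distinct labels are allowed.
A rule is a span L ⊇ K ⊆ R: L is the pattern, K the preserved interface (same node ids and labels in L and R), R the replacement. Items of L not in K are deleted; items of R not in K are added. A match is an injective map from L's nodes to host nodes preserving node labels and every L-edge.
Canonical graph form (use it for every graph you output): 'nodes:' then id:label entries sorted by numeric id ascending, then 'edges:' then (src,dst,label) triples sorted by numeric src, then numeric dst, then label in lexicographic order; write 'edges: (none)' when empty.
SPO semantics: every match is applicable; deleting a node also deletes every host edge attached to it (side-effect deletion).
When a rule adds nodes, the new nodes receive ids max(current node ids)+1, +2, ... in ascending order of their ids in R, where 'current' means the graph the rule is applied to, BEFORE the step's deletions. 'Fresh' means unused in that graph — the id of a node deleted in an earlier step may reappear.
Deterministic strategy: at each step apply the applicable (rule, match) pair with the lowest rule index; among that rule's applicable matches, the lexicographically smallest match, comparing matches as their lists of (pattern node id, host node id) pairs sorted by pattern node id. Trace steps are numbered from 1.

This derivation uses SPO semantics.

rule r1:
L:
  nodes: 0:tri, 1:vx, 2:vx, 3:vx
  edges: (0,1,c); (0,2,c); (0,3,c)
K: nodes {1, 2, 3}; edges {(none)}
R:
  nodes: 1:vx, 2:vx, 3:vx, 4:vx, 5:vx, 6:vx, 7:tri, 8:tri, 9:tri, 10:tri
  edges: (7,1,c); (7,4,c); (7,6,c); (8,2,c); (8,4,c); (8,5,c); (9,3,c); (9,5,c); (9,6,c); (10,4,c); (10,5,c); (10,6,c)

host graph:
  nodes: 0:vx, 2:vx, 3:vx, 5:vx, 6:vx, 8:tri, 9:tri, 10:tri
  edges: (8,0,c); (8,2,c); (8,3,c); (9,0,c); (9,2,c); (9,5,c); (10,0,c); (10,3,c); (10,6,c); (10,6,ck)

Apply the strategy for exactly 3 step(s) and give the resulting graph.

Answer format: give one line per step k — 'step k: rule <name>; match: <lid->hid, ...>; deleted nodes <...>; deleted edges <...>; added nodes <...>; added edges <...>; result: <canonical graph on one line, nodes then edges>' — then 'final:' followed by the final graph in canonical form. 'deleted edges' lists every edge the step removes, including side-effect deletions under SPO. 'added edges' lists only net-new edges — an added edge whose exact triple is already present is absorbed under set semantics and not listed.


step 1: rule r1; match: 0->8, 1->0, 2->2, 3->3; deleted nodes 8; deleted edges (8,0,c); (8,2,c); (8,3,c); added nodes 11, 12, 13, 14, 15, 16, 17; added edges (14,0,c); (14,11,c); (14,13,c); (15,2,c); (15,11,c); (15,12,c); (16,3,c); (16,12,c); (16,13,c); (17,11,c); (17,12,c); (17,13,c); result: nodes: 0:vx, 2:vx, 3:vx, 5:vx, 6:vx, 9:tri, 10:tri, 11:vx, 12:vx, 13:vx, 14:tri, 15:tri, 16:tri, 17:tri edges: (9,0,c); (9,2,c); (9,5,c); (10,0,c); (10,3,c); (10,6,c); (10,6,ck); (14,0,c); (14,11,c); (14,13,c); (15,2,c); (15,11,c); (15,12,c); (16,3,c); (16,12,c); (16,13,c); (17,11,c); (17,12,c); (17,13,c)
step 2: rule r1; match: 0->9, 1->0, 2->2, 3->5; deleted nodes 9; deleted edges (9,0,c); (9,2,c); (9,5,c); added nodes 18, 19, 20, 21, 22, 23, 24; added edges (21,0,c); (21,18,c); (21,20,c); (22,2,c); (22,18,c); (22,19,c); (23,5,c); (23,19,c); (23,20,c); (24,18,c); (24,19,c); (24,20,c); result: nodes: 0:vx, 2:vx, 3:vx, 5:vx, 6:vx, 10:tri, 11:vx, 12:vx, 13:vx, 14:tri, 15:tri, 16:tri, 17:tri, 18:vx, 19:vx, 20:vx, 21:tri, 22:tri, 23:tri, 24:tri edges: (10,0,c); (10,3,c); (10,6,c); (10,6,ck); (14,0,c); (14,11,c); (14,13,c); (15,2,c); (15,11,c); (15,12,c); (16,3,c); (16,12,c); (16,13,c); (17,11,c); (17,12,c); (17,13,c); (21,0,c); (21,18,c); (21,20,c); (22,2,c); (22,18,c); (22,19,c); (23,5,c); (23,19,c); (23,20,c); (24,18,c); (24,19,c); (24,20,c)
step 3: rule r1; match: 0->10, 1->0, 2->3, 3->6; deleted nodes 10; deleted edges (10,0,c); (10,3,c); (10,6,c); (10,6,ck); added nodes 25, 26, 27, 28, 29, 30, 31; added edges (28,0,c); (28,25,c); (28,27,c); (29,3,c); (29,25,c); (29,26,c); (30,6,c); (30,26,c); (30,27,c); (31,25,c); (31,26,c); (31,27,c); result: nodes: 0:vx, 2:vx, 3:vx, 5:vx, 6:vx, 11:vx, 12:vx, 13:vx, 14:tri, 15:tri, 16:tri, 17:tri, 18:vx, 19:vx, 20:vx, 21:tri, 22:tri, 23:tri, 24:tri, 25:vx, 26:vx, 27:vx, 28:tri, 29:tri, 30:tri, 31:tri edges: (14,0,c); (14,11,c); (14,13,c); (15,2,c); (15,11,c); (15,12,c); (16,3,c); (16,12,c); (16,13,c); (17,11,c); (17,12,c); (17,13,c); (21,0,c); (21,18,c); (21,20,c); (22,2,c); (22,18,c); (22,19,c); (23,5,c); (23,19,c); (23,20,c); (24,18,c); (24,19,c); (24,20,c); (28,0,c); (28,25,c); (28,27,c); (29,3,c); (29,25,c); (29,26,c); (30,6,c); (30,26,c); (30,27,c); (31,25,c); (31,26,c); (31,27,c)
final:
nodes: 0:vx, 2:vx, 3:vx, 5:vx, 6:vx, 11:vx, 12:vx, 13:vx, 14:tri, 15:tri, 16:tri, 17:tri, 18:vx, 19:vx, 20:vx, 21:tri, 22:tri, 23:tri, 24:tri, 25:vx, 26:vx, 27:vx, 28:tri, 29:tri, 30:tri, 31:tri
edges: (14,0,c); (14,11,c); (14,13,c); (15,2,c); (15,11,c); (15,12,c); (16,3,c); (16,12,c); (16,13,c); (17,11,c); (17,12,c); (17,13,c); (21,0,c); (21,18,c); (21,20,c); (22,2,c); (22,18,c); (22,19,c); (23,5,c); (23,19,c); (23,20,c); (24,18,c); (24,19,c); (24,20,c); (28,0,c); (28,25,c); (28,27,c); (29,3,c); (29,25,c); (29,26,c); (30,6,c); (30,26,c); (30,27,c); (31,25,c); (31,26,c); (31,27,c)


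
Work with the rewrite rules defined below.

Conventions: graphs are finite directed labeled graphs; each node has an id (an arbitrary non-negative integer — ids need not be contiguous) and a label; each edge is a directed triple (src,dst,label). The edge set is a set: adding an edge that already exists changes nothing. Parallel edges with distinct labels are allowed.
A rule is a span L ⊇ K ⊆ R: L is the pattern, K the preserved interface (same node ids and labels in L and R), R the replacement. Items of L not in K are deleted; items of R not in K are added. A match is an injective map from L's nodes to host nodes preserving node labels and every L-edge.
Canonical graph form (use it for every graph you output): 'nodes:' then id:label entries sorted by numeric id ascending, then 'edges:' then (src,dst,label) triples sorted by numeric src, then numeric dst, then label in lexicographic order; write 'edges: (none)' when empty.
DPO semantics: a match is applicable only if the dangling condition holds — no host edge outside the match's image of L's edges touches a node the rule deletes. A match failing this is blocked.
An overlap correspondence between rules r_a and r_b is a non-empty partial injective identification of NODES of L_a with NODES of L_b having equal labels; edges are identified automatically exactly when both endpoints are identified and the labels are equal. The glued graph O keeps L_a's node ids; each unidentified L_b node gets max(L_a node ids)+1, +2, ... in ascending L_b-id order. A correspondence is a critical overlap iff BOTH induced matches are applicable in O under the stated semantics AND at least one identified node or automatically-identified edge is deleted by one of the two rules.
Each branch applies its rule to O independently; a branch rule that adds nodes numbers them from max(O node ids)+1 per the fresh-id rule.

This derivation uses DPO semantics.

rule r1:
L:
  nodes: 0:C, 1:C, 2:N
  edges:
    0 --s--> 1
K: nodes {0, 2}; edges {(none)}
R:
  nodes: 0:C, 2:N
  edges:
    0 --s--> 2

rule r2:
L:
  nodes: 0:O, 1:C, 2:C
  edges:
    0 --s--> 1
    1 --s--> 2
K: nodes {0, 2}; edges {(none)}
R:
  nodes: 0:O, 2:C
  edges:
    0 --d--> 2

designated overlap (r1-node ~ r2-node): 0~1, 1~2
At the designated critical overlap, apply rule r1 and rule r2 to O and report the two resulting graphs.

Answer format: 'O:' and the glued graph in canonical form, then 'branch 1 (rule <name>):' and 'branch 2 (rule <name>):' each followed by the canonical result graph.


O:
nodes: 0:C, 1:C, 2:N, 3:O
edges: (0,1,s); (3,0,s)
branch 1 (rule r1):
nodes: 0:C, 2:N, 3:O
edges: (0,2,s); (3,0,s)
branch 2 (rule r2):
nodes: 1:C, 2:N, 3:O
edges: (3,1,d)
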